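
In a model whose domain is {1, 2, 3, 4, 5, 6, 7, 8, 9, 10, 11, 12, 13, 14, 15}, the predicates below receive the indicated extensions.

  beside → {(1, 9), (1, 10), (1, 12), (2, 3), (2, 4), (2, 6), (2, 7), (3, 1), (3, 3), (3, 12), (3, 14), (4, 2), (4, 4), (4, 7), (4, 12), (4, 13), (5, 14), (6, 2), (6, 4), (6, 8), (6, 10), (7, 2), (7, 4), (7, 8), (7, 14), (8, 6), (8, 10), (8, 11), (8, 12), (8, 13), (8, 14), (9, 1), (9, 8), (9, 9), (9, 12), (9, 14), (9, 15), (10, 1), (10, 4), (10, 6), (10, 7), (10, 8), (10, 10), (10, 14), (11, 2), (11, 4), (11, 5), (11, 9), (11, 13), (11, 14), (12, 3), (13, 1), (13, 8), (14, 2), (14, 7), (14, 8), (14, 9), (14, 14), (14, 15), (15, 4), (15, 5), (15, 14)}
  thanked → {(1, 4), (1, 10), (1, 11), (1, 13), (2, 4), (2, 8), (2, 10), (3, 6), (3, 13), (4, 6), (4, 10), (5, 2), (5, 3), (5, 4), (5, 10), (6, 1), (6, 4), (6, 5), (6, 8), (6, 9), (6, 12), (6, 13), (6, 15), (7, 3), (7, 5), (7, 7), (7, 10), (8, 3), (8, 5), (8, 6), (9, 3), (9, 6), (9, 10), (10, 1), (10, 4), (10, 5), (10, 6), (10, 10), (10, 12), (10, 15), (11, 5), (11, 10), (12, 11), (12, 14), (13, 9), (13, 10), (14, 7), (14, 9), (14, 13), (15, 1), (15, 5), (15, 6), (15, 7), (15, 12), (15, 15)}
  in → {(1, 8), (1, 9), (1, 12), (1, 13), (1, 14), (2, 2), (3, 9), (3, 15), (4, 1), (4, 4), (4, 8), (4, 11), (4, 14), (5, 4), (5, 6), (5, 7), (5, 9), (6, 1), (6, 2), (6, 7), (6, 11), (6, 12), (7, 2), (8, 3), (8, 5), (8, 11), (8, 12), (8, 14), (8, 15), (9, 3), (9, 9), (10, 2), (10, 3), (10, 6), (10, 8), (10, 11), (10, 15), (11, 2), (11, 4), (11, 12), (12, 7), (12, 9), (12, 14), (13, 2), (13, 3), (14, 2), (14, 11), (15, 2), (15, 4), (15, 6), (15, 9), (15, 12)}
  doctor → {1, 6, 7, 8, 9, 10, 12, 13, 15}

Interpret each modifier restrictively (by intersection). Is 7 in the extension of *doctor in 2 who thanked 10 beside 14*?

yes

⟦in 2⟧ = {x : ⟨x, 2⟩ ∈ ⟦in⟧} = {2, 6, 7, 10, 11, 13, 14, 15}
⟦who thanked 10⟧ = {x : ⟨x, 10⟩ ∈ ⟦thanked⟧} = {1, 2, 4, 5, 7, 9, 10, 11, 13}
⟦beside 14⟧ = {x : ⟨x, 14⟩ ∈ ⟦beside⟧} = {3, 5, 7, 8, 9, 10, 11, 14, 15}
⟦doctor⟧ = {1, 6, 7, 8, 9, 10, 12, 13, 15}
… ∩ ⟦in 2⟧ = {1, 6, 7, 8, 9, 10, 12, 13, 15} ∩ {2, 6, 7, 10, 11, 13, 14, 15} = {6, 7, 10, 13, 15}
… ∩ ⟦who thanked 10⟧ = {6, 7, 10, 13, 15} ∩ {1, 2, 4, 5, 7, 9, 10, 11, 13} = {7, 10, 13}
… ∩ ⟦beside 14⟧ = {7, 10, 13} ∩ {3, 5, 7, 8, 9, 10, 11, 14, 15} = {7, 10}
⟦doctor in 2 who thanked 10 beside 14⟧ = {7, 10}; 7 ∈ this set.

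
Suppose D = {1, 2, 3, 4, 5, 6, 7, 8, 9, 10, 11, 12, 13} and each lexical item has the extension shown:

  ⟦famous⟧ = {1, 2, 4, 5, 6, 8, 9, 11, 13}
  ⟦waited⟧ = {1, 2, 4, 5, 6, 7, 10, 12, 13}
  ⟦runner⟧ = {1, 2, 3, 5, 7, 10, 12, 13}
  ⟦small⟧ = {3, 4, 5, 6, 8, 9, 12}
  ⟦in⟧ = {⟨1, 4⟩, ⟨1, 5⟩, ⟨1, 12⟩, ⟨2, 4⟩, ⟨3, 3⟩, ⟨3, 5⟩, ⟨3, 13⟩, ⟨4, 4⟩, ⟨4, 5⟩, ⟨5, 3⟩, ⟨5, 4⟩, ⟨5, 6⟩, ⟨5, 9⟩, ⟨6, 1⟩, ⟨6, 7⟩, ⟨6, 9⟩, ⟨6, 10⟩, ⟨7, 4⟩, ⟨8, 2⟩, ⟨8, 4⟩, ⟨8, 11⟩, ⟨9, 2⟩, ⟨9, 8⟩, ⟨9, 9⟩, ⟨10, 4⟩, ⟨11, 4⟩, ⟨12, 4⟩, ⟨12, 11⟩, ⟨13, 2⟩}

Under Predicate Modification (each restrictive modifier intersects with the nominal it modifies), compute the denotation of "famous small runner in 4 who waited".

⟦in 4⟧ = {x : ⟨x, 4⟩ ∈ ⟦in⟧} = {1, 2, 4, 5, 7, 8, 10, 11, 12}
⟦who waited⟧ = ⟦waited⟧ = {1, 2, 4, 5, 6, 7, 10, 12, 13}
⟦runner⟧ = {1, 2, 3, 5, 7, 10, 12, 13}
… ∩ ⟦in 4⟧ = {1, 2, 3, 5, 7, 10, 12, 13} ∩ {1, 2, 4, 5, 7, 8, 10, 11, 12} = {1, 2, 5, 7, 10, 12}
… ∩ ⟦who waited⟧ = {1, 2, 5, 7, 10, 12} ∩ {1, 2, 4, 5, 6, 7, 10, 12, 13} = {1, 2, 5, 7, 10, 12}
… ∩ ⟦famous⟧ = {1, 2, 5, 7, 10, 12} ∩ {1, 2, 4, 5, 6, 8, 9, 11, 13} = {1, 2, 5}
… ∩ ⟦small⟧ = {1, 2, 5} ∩ {3, 4, 5, 6, 8, 9, 12} = {5}
So ⟦famous small runner in 4 who waited⟧ = {5}.

{5}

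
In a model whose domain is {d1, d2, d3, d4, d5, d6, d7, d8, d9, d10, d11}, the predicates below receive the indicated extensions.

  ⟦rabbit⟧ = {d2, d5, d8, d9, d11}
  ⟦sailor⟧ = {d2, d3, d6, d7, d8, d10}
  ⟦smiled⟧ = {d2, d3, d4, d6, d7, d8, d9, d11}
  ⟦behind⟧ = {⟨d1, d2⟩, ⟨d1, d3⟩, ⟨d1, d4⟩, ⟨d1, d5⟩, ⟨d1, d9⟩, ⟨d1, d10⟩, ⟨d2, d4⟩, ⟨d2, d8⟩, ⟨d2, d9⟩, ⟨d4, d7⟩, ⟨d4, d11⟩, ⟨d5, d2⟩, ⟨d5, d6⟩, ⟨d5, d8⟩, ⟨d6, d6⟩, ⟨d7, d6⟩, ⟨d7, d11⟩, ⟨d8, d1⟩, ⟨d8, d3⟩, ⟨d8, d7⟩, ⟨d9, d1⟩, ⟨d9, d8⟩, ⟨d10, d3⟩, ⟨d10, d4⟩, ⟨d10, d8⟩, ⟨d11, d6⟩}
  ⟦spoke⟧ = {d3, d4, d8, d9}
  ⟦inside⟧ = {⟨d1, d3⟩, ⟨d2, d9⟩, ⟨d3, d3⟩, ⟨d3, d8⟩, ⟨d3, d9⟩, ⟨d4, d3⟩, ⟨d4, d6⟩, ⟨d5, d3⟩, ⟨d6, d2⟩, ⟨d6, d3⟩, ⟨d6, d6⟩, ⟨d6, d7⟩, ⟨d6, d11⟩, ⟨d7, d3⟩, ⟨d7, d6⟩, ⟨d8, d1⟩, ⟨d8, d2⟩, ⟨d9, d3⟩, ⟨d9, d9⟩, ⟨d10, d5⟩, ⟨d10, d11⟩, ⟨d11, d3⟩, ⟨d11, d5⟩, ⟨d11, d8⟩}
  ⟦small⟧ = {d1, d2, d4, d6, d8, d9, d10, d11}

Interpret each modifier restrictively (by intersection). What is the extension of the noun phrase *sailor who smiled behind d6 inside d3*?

⟦who smiled⟧ = ⟦smiled⟧ = {d2, d3, d4, d6, d7, d8, d9, d11}
⟦behind d6⟧ = {x : ⟨x, d6⟩ ∈ ⟦behind⟧} = {d5, d6, d7, d11}
⟦inside d3⟧ = {x : ⟨x, d3⟩ ∈ ⟦inside⟧} = {d1, d3, d4, d5, d6, d7, d9, d11}
⟦sailor⟧ = {d2, d3, d6, d7, d8, d10}
… ∩ ⟦who smiled⟧ = {d2, d3, d6, d7, d8, d10} ∩ {d2, d3, d4, d6, d7, d8, d9, d11} = {d2, d3, d6, d7, d8}
… ∩ ⟦behind d6⟧ = {d2, d3, d6, d7, d8} ∩ {d5, d6, d7, d11} = {d6, d7}
… ∩ ⟦inside d3⟧ = {d6, d7} ∩ {d1, d3, d4, d5, d6, d7, d9, d11} = {d6, d7}
So ⟦sailor who smiled behind d6 inside d3⟧ = {d6, d7}.

{d6, d7}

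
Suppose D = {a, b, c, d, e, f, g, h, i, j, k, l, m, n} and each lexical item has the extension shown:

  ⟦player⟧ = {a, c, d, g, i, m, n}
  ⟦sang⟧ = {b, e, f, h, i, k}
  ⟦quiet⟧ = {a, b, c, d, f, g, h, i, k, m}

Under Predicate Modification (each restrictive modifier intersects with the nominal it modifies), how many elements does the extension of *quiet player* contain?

⟦player⟧ = {a, c, d, g, i, m, n}
… ∩ ⟦quiet⟧ = {a, c, d, g, i, m, n} ∩ {a, b, c, d, f, g, h, i, k, m} = {a, c, d, g, i, m}
⟦quiet player⟧ = {a, c, d, g, i, m}, so the cardinality is 6.

6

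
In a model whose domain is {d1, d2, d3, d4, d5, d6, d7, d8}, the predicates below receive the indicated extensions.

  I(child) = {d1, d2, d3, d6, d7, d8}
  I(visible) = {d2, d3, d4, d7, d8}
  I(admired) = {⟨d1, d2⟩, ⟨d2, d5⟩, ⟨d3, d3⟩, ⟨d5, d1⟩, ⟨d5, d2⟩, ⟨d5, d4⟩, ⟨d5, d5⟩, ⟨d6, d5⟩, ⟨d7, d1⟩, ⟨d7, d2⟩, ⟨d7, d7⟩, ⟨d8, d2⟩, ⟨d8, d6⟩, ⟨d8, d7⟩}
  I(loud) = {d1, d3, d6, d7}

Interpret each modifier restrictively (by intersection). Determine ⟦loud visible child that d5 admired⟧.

{}

⟦that d5 admired⟧ = {x : ⟨d5, x⟩ ∈ ⟦admired⟧} = {d1, d2, d4, d5}
⟦child⟧ = {d1, d2, d3, d6, d7, d8}
… ∩ ⟦that d5 admired⟧ = {d1, d2, d3, d6, d7, d8} ∩ {d1, d2, d4, d5} = {d1, d2}
… ∩ ⟦loud⟧ = {d1, d2} ∩ {d1, d3, d6, d7} = {d1}
… ∩ ⟦visible⟧ = {d1} ∩ {d2, d3, d4, d7, d8} = ∅
So ⟦loud visible child that d5 admired⟧ = {}.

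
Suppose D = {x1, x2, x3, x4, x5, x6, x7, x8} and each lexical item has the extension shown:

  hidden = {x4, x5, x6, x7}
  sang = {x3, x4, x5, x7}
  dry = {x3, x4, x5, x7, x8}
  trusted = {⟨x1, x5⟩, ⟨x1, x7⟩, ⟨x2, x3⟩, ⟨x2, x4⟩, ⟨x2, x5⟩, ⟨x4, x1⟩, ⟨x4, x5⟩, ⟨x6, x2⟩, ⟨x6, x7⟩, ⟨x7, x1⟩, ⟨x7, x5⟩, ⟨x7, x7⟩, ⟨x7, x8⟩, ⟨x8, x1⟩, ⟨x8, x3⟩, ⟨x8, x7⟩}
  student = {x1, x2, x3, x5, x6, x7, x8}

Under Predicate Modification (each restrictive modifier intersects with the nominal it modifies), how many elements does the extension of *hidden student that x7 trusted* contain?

2

⟦that x7 trusted⟧ = {x : ⟨x7, x⟩ ∈ ⟦trusted⟧} = {x1, x5, x7, x8}
⟦student⟧ = {x1, x2, x3, x5, x6, x7, x8}
… ∩ ⟦that x7 trusted⟧ = {x1, x2, x3, x5, x6, x7, x8} ∩ {x1, x5, x7, x8} = {x1, x5, x7, x8}
… ∩ ⟦hidden⟧ = {x1, x5, x7, x8} ∩ {x4, x5, x6, x7} = {x5, x7}
⟦hidden student that x7 trusted⟧ = {x5, x7}, so the cardinality is 2.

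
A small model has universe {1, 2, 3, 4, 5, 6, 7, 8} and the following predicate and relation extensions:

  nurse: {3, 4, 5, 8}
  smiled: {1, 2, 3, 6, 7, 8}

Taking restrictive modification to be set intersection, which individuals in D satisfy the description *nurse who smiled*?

⟦who smiled⟧ = ⟦smiled⟧ = {1, 2, 3, 6, 7, 8}
⟦nurse⟧ = {3, 4, 5, 8}
… ∩ ⟦who smiled⟧ = {3, 4, 5, 8} ∩ {1, 2, 3, 6, 7, 8} = {3, 8}
So ⟦nurse who smiled⟧ = {3, 8}.

{3, 8}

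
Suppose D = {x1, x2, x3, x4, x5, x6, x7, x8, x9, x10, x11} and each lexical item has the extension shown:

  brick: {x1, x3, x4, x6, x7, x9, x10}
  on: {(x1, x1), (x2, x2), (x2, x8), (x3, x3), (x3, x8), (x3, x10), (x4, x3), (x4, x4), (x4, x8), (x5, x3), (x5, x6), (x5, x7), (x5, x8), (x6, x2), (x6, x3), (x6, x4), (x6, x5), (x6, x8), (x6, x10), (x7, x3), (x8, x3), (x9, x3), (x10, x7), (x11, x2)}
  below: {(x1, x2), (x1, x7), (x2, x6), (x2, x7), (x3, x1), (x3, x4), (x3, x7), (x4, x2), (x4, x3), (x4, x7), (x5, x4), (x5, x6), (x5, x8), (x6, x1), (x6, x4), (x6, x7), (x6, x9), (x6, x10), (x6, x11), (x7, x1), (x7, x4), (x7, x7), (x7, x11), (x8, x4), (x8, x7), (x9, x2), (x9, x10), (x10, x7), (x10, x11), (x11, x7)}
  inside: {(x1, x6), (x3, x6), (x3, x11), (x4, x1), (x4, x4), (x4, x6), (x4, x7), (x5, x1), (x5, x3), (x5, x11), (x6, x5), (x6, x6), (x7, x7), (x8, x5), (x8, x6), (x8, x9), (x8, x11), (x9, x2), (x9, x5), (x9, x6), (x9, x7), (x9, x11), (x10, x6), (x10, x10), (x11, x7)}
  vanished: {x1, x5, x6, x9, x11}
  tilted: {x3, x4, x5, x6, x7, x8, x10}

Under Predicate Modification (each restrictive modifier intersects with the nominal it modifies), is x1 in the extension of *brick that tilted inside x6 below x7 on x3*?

no

⟦that tilted⟧ = ⟦tilted⟧ = {x3, x4, x5, x6, x7, x8, x10}
⟦inside x6⟧ = {x : ⟨x, x6⟩ ∈ ⟦inside⟧} = {x1, x3, x4, x6, x8, x9, x10}
⟦below x7⟧ = {x : ⟨x, x7⟩ ∈ ⟦below⟧} = {x1, x2, x3, x4, x6, x7, x8, x10, x11}
⟦on x3⟧ = {x : ⟨x, x3⟩ ∈ ⟦on⟧} = {x3, x4, x5, x6, x7, x8, x9}
⟦brick⟧ = {x1, x3, x4, x6, x7, x9, x10}
… ∩ ⟦that tilted⟧ = {x1, x3, x4, x6, x7, x9, x10} ∩ {x3, x4, x5, x6, x7, x8, x10} = {x3, x4, x6, x7, x10}
… ∩ ⟦inside x6⟧ = {x3, x4, x6, x7, x10} ∩ {x1, x3, x4, x6, x8, x9, x10} = {x3, x4, x6, x10}
… ∩ ⟦below x7⟧ = {x3, x4, x6, x10} ∩ {x1, x2, x3, x4, x6, x7, x8, x10, x11} = {x3, x4, x6, x10}
… ∩ ⟦on x3⟧ = {x3, x4, x6, x10} ∩ {x3, x4, x5, x6, x7, x8, x9} = {x3, x4, x6}
⟦brick that tilted inside x6 below x7 on x3⟧ = {x3, x4, x6}; x1 ∉ this set.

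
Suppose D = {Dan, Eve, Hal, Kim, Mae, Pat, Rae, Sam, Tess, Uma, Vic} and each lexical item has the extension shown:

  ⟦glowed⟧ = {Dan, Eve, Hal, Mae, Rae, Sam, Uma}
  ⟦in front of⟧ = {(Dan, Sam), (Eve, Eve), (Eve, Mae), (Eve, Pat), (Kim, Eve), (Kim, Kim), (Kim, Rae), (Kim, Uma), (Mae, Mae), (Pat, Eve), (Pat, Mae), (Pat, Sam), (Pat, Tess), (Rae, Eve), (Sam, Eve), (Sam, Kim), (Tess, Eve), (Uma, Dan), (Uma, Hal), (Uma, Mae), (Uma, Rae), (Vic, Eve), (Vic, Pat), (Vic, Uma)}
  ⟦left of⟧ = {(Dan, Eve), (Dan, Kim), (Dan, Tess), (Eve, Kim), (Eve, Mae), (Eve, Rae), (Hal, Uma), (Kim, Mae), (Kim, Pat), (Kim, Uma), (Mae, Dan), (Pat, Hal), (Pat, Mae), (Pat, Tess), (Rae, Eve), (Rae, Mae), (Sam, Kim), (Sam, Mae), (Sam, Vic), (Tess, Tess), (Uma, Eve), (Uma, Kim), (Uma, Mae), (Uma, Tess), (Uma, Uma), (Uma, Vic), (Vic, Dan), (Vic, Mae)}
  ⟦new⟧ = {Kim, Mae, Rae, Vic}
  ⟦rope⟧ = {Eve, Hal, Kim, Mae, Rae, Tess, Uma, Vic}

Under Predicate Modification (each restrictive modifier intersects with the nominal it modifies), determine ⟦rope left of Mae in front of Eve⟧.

{Eve, Kim, Rae, Vic}

⟦left of Mae⟧ = {x : ⟨x, Mae⟩ ∈ ⟦left of⟧} = {Eve, Kim, Pat, Rae, Sam, Uma, Vic}
⟦in front of Eve⟧ = {x : ⟨x, Eve⟩ ∈ ⟦in front of⟧} = {Eve, Kim, Pat, Rae, Sam, Tess, Vic}
⟦rope⟧ = {Eve, Hal, Kim, Mae, Rae, Tess, Uma, Vic}
… ∩ ⟦left of Mae⟧ = {Eve, Hal, Kim, Mae, Rae, Tess, Uma, Vic} ∩ {Eve, Kim, Pat, Rae, Sam, Uma, Vic} = {Eve, Kim, Rae, Uma, Vic}
… ∩ ⟦in front of Eve⟧ = {Eve, Kim, Rae, Uma, Vic} ∩ {Eve, Kim, Pat, Rae, Sam, Tess, Vic} = {Eve, Kim, Rae, Vic}
So ⟦rope left of Mae in front of Eve⟧ = {Eve, Kim, Rae, Vic}.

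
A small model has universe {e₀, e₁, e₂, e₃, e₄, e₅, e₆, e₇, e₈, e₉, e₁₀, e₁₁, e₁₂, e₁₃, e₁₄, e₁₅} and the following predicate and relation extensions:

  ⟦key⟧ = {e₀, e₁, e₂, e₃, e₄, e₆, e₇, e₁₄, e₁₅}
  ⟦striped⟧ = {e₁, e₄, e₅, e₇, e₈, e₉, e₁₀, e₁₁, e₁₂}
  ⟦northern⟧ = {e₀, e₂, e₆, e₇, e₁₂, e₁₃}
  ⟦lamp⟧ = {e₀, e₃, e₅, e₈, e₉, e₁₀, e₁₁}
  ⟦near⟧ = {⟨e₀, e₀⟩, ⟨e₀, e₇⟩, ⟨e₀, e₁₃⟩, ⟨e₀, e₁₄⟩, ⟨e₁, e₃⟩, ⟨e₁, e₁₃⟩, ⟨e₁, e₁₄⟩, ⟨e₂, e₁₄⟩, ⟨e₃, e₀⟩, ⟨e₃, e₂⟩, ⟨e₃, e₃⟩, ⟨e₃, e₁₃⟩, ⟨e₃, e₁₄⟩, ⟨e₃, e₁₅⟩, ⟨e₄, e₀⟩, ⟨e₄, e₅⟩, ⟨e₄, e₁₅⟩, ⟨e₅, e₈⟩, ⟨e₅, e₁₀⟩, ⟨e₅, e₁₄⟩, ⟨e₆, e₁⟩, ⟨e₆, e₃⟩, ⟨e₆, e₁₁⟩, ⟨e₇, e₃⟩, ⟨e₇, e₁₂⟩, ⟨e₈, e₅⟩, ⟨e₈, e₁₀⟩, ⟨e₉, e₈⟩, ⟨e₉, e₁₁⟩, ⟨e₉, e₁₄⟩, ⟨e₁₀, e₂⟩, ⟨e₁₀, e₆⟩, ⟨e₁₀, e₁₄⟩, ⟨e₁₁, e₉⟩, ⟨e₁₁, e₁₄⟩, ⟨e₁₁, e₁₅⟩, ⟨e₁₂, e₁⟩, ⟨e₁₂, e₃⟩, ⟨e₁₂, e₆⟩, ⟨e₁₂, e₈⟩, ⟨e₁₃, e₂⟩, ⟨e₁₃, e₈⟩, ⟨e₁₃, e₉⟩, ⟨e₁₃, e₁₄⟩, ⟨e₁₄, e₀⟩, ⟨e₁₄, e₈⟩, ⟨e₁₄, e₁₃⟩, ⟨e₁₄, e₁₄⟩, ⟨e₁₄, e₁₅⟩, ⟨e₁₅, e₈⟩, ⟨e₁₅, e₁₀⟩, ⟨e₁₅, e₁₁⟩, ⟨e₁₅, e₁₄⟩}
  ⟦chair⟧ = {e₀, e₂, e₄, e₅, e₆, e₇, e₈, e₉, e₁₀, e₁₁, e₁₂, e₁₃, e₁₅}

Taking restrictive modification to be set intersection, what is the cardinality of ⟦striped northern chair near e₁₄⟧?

0

⟦near e₁₄⟧ = {x : ⟨x, e₁₄⟩ ∈ ⟦near⟧} = {e₀, e₁, e₂, e₃, e₅, e₉, e₁₀, e₁₁, e₁₃, e₁₄, e₁₅}
⟦chair⟧ = {e₀, e₂, e₄, e₅, e₆, e₇, e₈, e₉, e₁₀, e₁₁, e₁₂, e₁₃, e₁₅}
… ∩ ⟦near e₁₄⟧ = {e₀, e₂, e₄, e₅, e₆, e₇, e₈, e₉, e₁₀, e₁₁, e₁₂, e₁₃, e₁₅} ∩ {e₀, e₁, e₂, e₃, e₅, e₉, e₁₀, e₁₁, e₁₃, e₁₄, e₁₅} = {e₀, e₂, e₅, e₉, e₁₀, e₁₁, e₁₃, e₁₅}
… ∩ ⟦striped⟧ = {e₀, e₂, e₅, e₉, e₁₀, e₁₁, e₁₃, e₁₅} ∩ {e₁, e₄, e₅, e₇, e₈, e₉, e₁₀, e₁₁, e₁₂} = {e₅, e₉, e₁₀, e₁₁}
… ∩ ⟦northern⟧ = {e₅, e₉, e₁₀, e₁₁} ∩ {e₀, e₂, e₆, e₇, e₁₂, e₁₃} = ∅
⟦striped northern chair near e₁₄⟧ = ∅, so the cardinality is 0.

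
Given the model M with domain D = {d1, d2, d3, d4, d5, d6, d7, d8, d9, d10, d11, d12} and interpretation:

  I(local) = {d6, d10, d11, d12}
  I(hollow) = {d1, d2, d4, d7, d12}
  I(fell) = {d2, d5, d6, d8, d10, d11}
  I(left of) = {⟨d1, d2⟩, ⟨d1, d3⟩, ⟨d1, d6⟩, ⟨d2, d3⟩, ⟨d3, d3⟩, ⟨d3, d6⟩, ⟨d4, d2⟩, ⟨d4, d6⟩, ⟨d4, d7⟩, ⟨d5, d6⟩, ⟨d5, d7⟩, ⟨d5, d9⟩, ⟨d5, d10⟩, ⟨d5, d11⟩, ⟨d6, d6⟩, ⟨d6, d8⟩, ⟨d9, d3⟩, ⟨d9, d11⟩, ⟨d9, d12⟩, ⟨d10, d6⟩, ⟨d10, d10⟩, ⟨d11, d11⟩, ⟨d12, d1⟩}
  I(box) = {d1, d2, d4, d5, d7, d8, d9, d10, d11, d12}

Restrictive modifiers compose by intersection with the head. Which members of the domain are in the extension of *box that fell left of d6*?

⟦that fell⟧ = ⟦fell⟧ = {d2, d5, d6, d8, d10, d11}
⟦left of d6⟧ = {x : ⟨x, d6⟩ ∈ ⟦left of⟧} = {d1, d3, d4, d5, d6, d10}
⟦box⟧ = {d1, d2, d4, d5, d7, d8, d9, d10, d11, d12}
… ∩ ⟦that fell⟧ = {d1, d2, d4, d5, d7, d8, d9, d10, d11, d12} ∩ {d2, d5, d6, d8, d10, d11} = {d2, d5, d8, d10, d11}
… ∩ ⟦left of d6⟧ = {d2, d5, d8, d10, d11} ∩ {d1, d3, d4, d5, d6, d10} = {d5, d10}
So ⟦box that fell left of d6⟧ = {d5, d10}.

{d5, d10}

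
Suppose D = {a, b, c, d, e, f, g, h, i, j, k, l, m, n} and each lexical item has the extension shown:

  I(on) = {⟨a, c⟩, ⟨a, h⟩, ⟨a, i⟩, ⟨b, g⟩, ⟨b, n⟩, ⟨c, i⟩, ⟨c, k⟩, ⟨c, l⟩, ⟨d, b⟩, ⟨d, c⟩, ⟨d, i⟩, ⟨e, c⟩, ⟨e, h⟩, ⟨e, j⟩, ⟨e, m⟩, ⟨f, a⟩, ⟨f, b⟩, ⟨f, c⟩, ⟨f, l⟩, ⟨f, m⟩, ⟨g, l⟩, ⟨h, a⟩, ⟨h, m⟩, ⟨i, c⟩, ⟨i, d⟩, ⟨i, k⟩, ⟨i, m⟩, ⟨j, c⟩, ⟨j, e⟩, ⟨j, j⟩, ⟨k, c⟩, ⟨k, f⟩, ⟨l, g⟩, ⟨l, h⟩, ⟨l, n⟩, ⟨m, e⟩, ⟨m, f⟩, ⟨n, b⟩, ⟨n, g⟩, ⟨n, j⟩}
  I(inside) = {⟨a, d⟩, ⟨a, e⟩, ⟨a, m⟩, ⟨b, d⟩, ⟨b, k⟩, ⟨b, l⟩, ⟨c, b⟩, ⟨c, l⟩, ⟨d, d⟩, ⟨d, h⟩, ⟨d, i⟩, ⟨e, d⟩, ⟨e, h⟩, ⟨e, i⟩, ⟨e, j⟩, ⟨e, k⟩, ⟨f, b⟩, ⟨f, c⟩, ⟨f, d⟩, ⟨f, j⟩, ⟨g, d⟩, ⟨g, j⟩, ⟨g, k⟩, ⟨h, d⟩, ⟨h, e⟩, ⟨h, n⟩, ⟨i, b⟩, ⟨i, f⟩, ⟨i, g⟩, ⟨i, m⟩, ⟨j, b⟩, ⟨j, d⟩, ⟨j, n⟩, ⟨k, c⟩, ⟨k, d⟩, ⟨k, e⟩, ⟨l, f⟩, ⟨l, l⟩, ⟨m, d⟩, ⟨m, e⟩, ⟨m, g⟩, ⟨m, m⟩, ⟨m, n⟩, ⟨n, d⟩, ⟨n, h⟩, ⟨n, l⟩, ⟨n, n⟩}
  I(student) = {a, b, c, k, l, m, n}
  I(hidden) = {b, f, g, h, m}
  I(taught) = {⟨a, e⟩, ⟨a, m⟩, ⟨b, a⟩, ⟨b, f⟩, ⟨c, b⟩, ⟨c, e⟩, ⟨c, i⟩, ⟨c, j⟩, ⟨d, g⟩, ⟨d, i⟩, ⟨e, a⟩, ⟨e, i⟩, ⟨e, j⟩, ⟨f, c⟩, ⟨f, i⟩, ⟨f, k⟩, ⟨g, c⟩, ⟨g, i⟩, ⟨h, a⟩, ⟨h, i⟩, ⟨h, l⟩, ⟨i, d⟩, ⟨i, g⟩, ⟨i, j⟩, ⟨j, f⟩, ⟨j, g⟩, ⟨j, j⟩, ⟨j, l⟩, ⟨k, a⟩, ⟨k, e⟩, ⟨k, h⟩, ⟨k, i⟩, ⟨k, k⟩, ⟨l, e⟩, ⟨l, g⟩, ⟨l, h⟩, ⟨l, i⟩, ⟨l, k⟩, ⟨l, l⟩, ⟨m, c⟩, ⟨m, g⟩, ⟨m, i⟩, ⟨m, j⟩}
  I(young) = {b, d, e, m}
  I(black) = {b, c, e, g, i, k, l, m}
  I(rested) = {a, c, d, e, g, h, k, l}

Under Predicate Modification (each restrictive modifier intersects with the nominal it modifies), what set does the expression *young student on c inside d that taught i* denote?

⟦on c⟧ = {x : ⟨x, c⟩ ∈ ⟦on⟧} = {a, d, e, f, i, j, k}
⟦inside d⟧ = {x : ⟨x, d⟩ ∈ ⟦inside⟧} = {a, b, d, e, f, g, h, j, k, m, n}
⟦that taught i⟧ = {x : ⟨x, i⟩ ∈ ⟦taught⟧} = {c, d, e, f, g, h, k, l, m}
⟦student⟧ = {a, b, c, k, l, m, n}
… ∩ ⟦on c⟧ = {a, b, c, k, l, m, n} ∩ {a, d, e, f, i, j, k} = {a, k}
… ∩ ⟦inside d⟧ = {a, k} ∩ {a, b, d, e, f, g, h, j, k, m, n} = {a, k}
… ∩ ⟦that taught i⟧ = {a, k} ∩ {c, d, e, f, g, h, k, l, m} = {k}
… ∩ ⟦young⟧ = {k} ∩ {b, d, e, m} = ∅
So ⟦young student on c inside d that taught i⟧ = ∅.

∅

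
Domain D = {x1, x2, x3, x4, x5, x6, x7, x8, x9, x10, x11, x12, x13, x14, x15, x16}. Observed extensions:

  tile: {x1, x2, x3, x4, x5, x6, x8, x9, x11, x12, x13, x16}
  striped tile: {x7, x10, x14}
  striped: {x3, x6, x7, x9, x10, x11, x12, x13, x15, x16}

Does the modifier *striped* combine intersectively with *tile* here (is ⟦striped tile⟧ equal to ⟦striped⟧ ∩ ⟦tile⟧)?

⟦striped⟧ ∩ ⟦tile⟧ = {x3, x6, x7, x9, x10, x11, x12, x13, x15, x16} ∩ {x1, x2, x3, x4, x5, x6, x8, x9, x11, x12, x13, x16} = {x3, x6, x9, x11, x12, x13, x16}
Observed ⟦striped tile⟧ = {x7, x10, x14}.
These differ, so the modifier is not intersective in this model.

no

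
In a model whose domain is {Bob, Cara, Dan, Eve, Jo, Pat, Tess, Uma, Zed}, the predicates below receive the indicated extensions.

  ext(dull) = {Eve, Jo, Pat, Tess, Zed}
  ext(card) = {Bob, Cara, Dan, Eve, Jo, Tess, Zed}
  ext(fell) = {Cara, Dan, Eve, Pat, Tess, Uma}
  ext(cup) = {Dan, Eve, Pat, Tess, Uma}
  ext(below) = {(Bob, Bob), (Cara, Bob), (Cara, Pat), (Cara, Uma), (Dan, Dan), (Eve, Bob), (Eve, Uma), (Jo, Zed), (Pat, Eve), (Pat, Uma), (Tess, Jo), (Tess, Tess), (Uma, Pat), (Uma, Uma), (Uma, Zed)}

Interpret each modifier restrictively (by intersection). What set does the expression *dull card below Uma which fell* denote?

⟦below Uma⟧ = {x : ⟨x, Uma⟩ ∈ ⟦below⟧} = {Cara, Eve, Pat, Uma}
⟦which fell⟧ = ⟦fell⟧ = {Cara, Dan, Eve, Pat, Tess, Uma}
⟦card⟧ = {Bob, Cara, Dan, Eve, Jo, Tess, Zed}
… ∩ ⟦below Uma⟧ = {Bob, Cara, Dan, Eve, Jo, Tess, Zed} ∩ {Cara, Eve, Pat, Uma} = {Cara, Eve}
… ∩ ⟦which fell⟧ = {Cara, Eve} ∩ {Cara, Dan, Eve, Pat, Tess, Uma} = {Cara, Eve}
… ∩ ⟦dull⟧ = {Cara, Eve} ∩ {Eve, Jo, Pat, Tess, Zed} = {Eve}
So ⟦dull card below Uma which fell⟧ = {Eve}.

{Eve}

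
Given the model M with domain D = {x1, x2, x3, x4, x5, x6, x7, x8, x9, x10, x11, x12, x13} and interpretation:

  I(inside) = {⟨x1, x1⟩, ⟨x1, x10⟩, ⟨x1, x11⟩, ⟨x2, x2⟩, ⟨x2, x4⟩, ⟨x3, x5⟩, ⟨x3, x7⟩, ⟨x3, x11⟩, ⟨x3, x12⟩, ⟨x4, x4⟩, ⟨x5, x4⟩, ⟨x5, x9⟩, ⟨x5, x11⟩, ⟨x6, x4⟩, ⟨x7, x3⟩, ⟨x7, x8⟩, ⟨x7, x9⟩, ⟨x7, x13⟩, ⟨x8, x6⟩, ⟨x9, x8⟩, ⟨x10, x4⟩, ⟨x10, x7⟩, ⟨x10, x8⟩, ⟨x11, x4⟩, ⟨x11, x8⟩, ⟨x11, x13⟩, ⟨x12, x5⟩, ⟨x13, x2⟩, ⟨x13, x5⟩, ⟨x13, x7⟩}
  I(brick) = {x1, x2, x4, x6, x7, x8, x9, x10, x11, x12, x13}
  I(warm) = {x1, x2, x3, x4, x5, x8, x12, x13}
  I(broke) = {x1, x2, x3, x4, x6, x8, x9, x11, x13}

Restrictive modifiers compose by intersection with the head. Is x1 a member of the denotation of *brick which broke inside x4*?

⟦which broke⟧ = ⟦broke⟧ = {x1, x2, x3, x4, x6, x8, x9, x11, x13}
⟦inside x4⟧ = {x : ⟨x, x4⟩ ∈ ⟦inside⟧} = {x2, x4, x5, x6, x10, x11}
⟦brick⟧ = {x1, x2, x4, x6, x7, x8, x9, x10, x11, x12, x13}
… ∩ ⟦which broke⟧ = {x1, x2, x4, x6, x7, x8, x9, x10, x11, x12, x13} ∩ {x1, x2, x3, x4, x6, x8, x9, x11, x13} = {x1, x2, x4, x6, x8, x9, x11, x13}
… ∩ ⟦inside x4⟧ = {x1, x2, x4, x6, x8, x9, x11, x13} ∩ {x2, x4, x5, x6, x10, x11} = {x2, x4, x6, x11}
⟦brick which broke inside x4⟧ = {x2, x4, x6, x11}; x1 ∉ this set.

no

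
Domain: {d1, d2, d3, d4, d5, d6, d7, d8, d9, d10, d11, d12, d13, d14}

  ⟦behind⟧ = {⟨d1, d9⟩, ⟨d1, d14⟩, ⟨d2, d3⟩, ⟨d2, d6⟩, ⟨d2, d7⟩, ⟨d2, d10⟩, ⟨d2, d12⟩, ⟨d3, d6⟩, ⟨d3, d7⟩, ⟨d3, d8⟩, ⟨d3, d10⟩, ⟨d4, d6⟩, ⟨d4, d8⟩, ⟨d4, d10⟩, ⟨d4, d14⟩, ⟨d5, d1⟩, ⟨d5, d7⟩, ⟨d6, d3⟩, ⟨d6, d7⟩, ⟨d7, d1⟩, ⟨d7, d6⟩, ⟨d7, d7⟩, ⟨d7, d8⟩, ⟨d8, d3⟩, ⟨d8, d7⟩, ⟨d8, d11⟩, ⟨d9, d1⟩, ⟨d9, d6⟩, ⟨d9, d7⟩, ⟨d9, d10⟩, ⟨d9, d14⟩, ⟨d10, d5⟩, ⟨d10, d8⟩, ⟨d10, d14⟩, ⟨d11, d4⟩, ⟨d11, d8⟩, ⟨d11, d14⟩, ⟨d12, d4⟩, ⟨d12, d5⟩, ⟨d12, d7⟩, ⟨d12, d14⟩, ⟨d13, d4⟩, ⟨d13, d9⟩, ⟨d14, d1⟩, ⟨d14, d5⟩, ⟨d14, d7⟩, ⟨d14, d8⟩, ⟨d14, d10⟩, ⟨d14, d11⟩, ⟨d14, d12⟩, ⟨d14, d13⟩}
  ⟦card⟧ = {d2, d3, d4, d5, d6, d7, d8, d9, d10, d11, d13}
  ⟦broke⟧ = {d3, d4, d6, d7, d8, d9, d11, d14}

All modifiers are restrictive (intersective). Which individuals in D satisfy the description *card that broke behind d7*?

⟦that broke⟧ = ⟦broke⟧ = {d3, d4, d6, d7, d8, d9, d11, d14}
⟦behind d7⟧ = {x : ⟨x, d7⟩ ∈ ⟦behind⟧} = {d2, d3, d5, d6, d7, d8, d9, d12, d14}
⟦card⟧ = {d2, d3, d4, d5, d6, d7, d8, d9, d10, d11, d13}
… ∩ ⟦that broke⟧ = {d2, d3, d4, d5, d6, d7, d8, d9, d10, d11, d13} ∩ {d3, d4, d6, d7, d8, d9, d11, d14} = {d3, d4, d6, d7, d8, d9, d11}
… ∩ ⟦behind d7⟧ = {d3, d4, d6, d7, d8, d9, d11} ∩ {d2, d3, d5, d6, d7, d8, d9, d12, d14} = {d3, d6, d7, d8, d9}
So ⟦card that broke behind d7⟧ = {d3, d6, d7, d8, d9}.

{d3, d6, d7, d8, d9}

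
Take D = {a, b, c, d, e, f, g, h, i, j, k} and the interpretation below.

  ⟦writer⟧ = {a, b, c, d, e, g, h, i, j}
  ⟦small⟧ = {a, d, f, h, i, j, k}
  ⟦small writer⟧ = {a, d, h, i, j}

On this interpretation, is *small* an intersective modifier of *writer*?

⟦small⟧ ∩ ⟦writer⟧ = {a, d, f, h, i, j, k} ∩ {a, b, c, d, e, g, h, i, j} = {a, d, h, i, j}
Observed ⟦small writer⟧ = {a, d, h, i, j}.
These coincide, so the modifier is intersective here.

yes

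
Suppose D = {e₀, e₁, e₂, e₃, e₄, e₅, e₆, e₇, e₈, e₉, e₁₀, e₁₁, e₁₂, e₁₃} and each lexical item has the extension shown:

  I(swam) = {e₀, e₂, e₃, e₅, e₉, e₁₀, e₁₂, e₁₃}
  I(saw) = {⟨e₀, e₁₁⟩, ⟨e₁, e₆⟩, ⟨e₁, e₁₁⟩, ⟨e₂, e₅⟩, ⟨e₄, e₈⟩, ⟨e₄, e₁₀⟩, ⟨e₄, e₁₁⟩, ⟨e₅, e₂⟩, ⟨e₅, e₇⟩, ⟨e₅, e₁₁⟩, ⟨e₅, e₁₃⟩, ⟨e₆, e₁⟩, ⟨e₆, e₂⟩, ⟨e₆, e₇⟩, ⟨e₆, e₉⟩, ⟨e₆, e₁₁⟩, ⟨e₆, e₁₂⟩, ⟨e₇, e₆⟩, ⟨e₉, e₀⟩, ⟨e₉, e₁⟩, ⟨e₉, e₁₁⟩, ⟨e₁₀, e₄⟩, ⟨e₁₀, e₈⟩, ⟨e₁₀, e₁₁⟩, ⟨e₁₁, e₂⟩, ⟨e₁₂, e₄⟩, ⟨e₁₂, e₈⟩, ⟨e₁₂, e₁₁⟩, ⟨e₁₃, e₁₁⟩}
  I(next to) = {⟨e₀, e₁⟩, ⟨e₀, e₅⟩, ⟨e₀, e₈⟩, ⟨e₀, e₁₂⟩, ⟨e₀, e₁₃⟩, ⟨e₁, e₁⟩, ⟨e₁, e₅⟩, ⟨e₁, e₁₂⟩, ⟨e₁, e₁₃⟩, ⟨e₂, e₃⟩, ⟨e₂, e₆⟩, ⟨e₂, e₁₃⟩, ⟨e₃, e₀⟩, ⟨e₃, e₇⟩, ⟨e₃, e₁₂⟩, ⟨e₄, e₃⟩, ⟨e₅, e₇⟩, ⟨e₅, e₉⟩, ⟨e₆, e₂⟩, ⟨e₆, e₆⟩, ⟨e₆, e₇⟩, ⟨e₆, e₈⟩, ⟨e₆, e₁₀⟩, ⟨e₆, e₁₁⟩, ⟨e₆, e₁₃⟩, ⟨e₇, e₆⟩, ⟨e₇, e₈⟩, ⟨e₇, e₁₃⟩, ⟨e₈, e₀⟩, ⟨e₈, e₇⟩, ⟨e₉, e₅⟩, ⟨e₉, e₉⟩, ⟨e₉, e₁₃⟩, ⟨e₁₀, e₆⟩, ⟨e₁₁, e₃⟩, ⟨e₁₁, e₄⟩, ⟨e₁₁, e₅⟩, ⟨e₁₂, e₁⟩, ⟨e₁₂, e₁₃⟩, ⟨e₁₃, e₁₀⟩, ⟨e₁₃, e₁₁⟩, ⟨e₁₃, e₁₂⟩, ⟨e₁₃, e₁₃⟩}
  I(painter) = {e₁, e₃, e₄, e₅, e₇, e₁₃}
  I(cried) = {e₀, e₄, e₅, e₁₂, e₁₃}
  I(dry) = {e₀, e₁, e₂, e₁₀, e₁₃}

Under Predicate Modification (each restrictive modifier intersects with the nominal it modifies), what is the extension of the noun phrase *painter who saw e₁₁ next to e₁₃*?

{e₁, e₁₃}

⟦who saw e₁₁⟧ = {x : ⟨x, e₁₁⟩ ∈ ⟦saw⟧} = {e₀, e₁, e₄, e₅, e₆, e₉, e₁₀, e₁₂, e₁₃}
⟦next to e₁₃⟧ = {x : ⟨x, e₁₃⟩ ∈ ⟦next to⟧} = {e₀, e₁, e₂, e₆, e₇, e₉, e₁₂, e₁₃}
⟦painter⟧ = {e₁, e₃, e₄, e₅, e₇, e₁₃}
… ∩ ⟦who saw e₁₁⟧ = {e₁, e₃, e₄, e₅, e₇, e₁₃} ∩ {e₀, e₁, e₄, e₅, e₆, e₉, e₁₀, e₁₂, e₁₃} = {e₁, e₄, e₅, e₁₃}
… ∩ ⟦next to e₁₃⟧ = {e₁, e₄, e₅, e₁₃} ∩ {e₀, e₁, e₂, e₆, e₇, e₉, e₁₂, e₁₃} = {e₁, e₁₃}
So ⟦painter who saw e₁₁ next to e₁₃⟧ = {e₁, e₁₃}.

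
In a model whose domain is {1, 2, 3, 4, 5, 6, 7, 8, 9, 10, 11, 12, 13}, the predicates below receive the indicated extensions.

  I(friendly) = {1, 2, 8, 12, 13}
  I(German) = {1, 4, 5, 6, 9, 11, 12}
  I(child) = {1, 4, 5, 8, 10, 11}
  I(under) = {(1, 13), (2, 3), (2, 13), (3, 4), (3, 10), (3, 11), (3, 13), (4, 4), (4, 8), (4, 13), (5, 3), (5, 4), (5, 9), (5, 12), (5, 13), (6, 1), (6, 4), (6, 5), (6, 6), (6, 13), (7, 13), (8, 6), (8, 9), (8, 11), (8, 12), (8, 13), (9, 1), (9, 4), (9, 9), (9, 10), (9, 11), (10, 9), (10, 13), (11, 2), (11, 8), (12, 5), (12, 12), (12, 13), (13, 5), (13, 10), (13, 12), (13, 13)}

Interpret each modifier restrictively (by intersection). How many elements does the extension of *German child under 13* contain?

3

⟦under 13⟧ = {x : ⟨x, 13⟩ ∈ ⟦under⟧} = {1, 2, 3, 4, 5, 6, 7, 8, 10, 12, 13}
⟦child⟧ = {1, 4, 5, 8, 10, 11}
… ∩ ⟦under 13⟧ = {1, 4, 5, 8, 10, 11} ∩ {1, 2, 3, 4, 5, 6, 7, 8, 10, 12, 13} = {1, 4, 5, 8, 10}
… ∩ ⟦German⟧ = {1, 4, 5, 8, 10} ∩ {1, 4, 5, 6, 9, 11, 12} = {1, 4, 5}
⟦German child under 13⟧ = {1, 4, 5}, so the cardinality is 3.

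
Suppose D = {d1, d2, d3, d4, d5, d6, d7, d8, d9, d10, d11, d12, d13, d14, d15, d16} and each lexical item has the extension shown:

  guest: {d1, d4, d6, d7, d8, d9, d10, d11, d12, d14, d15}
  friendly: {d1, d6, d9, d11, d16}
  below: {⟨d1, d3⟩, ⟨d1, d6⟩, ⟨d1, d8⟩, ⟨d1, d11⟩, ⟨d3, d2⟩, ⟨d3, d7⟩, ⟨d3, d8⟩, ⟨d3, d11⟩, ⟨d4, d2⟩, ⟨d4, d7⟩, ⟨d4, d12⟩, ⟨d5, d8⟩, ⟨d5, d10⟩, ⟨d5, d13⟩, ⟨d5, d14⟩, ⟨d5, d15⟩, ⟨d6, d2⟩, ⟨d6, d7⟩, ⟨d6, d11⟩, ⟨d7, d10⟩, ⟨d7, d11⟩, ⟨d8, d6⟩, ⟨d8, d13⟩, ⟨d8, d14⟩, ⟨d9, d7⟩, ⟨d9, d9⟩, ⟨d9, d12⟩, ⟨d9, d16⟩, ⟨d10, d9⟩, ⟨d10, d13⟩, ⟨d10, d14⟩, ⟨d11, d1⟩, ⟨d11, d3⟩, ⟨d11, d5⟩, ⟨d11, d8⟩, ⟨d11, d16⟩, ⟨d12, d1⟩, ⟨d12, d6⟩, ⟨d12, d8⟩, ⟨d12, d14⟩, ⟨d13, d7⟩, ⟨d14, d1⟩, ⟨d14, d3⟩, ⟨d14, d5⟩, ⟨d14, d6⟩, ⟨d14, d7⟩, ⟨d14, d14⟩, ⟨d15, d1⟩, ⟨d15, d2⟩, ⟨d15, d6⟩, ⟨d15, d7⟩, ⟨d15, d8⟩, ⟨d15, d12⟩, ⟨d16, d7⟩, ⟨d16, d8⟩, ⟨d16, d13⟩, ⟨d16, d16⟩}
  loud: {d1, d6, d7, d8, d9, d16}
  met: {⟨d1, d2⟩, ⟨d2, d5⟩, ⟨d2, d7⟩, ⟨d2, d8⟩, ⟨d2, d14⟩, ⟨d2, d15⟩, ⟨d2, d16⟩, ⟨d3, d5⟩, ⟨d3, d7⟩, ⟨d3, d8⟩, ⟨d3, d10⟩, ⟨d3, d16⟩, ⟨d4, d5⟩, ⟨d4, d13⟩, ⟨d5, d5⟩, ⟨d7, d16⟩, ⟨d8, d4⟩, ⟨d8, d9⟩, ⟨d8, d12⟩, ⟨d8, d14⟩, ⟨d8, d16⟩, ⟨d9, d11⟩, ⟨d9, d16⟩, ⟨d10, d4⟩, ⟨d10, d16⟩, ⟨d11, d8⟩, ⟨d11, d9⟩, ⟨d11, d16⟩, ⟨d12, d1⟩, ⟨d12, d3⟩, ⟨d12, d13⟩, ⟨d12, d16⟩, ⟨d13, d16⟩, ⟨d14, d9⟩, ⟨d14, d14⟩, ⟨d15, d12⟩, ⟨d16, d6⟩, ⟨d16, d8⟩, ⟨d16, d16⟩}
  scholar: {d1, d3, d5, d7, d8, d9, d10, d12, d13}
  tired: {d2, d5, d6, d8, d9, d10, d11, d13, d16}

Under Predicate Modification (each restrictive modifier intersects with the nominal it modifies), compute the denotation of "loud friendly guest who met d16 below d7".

{d9}

⟦who met d16⟧ = {x : ⟨x, d16⟩ ∈ ⟦met⟧} = {d2, d3, d7, d8, d9, d10, d11, d12, d13, d16}
⟦below d7⟧ = {x : ⟨x, d7⟩ ∈ ⟦below⟧} = {d3, d4, d6, d9, d13, d14, d15, d16}
⟦guest⟧ = {d1, d4, d6, d7, d8, d9, d10, d11, d12, d14, d15}
… ∩ ⟦who met d16⟧ = {d1, d4, d6, d7, d8, d9, d10, d11, d12, d14, d15} ∩ {d2, d3, d7, d8, d9, d10, d11, d12, d13, d16} = {d7, d8, d9, d10, d11, d12}
… ∩ ⟦below d7⟧ = {d7, d8, d9, d10, d11, d12} ∩ {d3, d4, d6, d9, d13, d14, d15, d16} = {d9}
… ∩ ⟦loud⟧ = {d9} ∩ {d1, d6, d7, d8, d9, d16} = {d9}
… ∩ ⟦friendly⟧ = {d9} ∩ {d1, d6, d9, d11, d16} = {d9}
So ⟦loud friendly guest who met d16 below d7⟧ = {d9}.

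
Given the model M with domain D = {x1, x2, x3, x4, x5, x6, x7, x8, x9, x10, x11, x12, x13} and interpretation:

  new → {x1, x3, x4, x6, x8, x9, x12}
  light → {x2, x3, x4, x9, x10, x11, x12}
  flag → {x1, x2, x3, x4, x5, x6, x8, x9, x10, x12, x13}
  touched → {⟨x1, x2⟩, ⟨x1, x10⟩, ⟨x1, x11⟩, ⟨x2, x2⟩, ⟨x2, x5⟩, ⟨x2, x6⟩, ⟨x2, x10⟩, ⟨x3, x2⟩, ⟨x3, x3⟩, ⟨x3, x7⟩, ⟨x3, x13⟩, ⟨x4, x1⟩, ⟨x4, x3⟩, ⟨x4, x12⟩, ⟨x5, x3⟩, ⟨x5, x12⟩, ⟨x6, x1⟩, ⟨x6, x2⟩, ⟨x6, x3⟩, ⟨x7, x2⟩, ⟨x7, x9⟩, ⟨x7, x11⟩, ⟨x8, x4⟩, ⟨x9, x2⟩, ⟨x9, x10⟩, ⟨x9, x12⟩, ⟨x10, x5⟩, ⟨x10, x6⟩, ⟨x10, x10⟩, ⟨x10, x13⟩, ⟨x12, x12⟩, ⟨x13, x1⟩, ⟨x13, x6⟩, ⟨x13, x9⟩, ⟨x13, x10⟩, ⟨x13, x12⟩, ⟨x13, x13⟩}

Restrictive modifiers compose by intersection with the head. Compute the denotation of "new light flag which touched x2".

⟦which touched x2⟧ = {x : ⟨x, x2⟩ ∈ ⟦touched⟧} = {x1, x2, x3, x6, x7, x9}
⟦flag⟧ = {x1, x2, x3, x4, x5, x6, x8, x9, x10, x12, x13}
… ∩ ⟦which touched x2⟧ = {x1, x2, x3, x4, x5, x6, x8, x9, x10, x12, x13} ∩ {x1, x2, x3, x6, x7, x9} = {x1, x2, x3, x6, x9}
… ∩ ⟦new⟧ = {x1, x2, x3, x6, x9} ∩ {x1, x3, x4, x6, x8, x9, x12} = {x1, x3, x6, x9}
… ∩ ⟦light⟧ = {x1, x3, x6, x9} ∩ {x2, x3, x4, x9, x10, x11, x12} = {x3, x9}
So ⟦new light flag which touched x2⟧ = {x3, x9}.

{x3, x9}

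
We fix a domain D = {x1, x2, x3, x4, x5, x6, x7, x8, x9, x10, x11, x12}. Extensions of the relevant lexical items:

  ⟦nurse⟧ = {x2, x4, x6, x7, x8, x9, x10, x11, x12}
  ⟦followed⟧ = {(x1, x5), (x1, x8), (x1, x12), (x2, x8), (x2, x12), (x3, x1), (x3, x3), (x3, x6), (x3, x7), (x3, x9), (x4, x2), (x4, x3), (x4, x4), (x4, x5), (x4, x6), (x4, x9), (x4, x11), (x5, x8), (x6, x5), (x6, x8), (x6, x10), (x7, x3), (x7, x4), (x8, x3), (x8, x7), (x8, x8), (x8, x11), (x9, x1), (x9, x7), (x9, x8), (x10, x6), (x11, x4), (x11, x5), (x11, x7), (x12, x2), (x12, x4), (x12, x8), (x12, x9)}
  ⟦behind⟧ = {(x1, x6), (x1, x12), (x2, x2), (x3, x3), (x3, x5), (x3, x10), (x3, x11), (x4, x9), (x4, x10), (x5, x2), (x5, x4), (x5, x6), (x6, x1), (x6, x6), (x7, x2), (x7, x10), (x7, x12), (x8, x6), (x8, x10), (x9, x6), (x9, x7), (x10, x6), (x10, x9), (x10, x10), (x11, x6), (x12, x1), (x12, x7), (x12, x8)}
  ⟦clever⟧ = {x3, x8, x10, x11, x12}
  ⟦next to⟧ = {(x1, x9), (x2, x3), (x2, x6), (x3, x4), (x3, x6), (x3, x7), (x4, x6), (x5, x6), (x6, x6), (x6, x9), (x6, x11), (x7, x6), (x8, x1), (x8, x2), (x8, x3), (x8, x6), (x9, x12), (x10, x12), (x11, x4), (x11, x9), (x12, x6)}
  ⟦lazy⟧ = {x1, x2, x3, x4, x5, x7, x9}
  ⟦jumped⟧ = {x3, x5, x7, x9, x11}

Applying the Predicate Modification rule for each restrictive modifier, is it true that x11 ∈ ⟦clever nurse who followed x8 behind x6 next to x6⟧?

⟦who followed x8⟧ = {x : ⟨x, x8⟩ ∈ ⟦followed⟧} = {x1, x2, x5, x6, x8, x9, x12}
⟦behind x6⟧ = {x : ⟨x, x6⟩ ∈ ⟦behind⟧} = {x1, x5, x6, x8, x9, x10, x11}
⟦next to x6⟧ = {x : ⟨x, x6⟩ ∈ ⟦next to⟧} = {x2, x3, x4, x5, x6, x7, x8, x12}
⟦nurse⟧ = {x2, x4, x6, x7, x8, x9, x10, x11, x12}
… ∩ ⟦who followed x8⟧ = {x2, x4, x6, x7, x8, x9, x10, x11, x12} ∩ {x1, x2, x5, x6, x8, x9, x12} = {x2, x6, x8, x9, x12}
… ∩ ⟦behind x6⟧ = {x2, x6, x8, x9, x12} ∩ {x1, x5, x6, x8, x9, x10, x11} = {x6, x8, x9}
… ∩ ⟦next to x6⟧ = {x6, x8, x9} ∩ {x2, x3, x4, x5, x6, x7, x8, x12} = {x6, x8}
… ∩ ⟦clever⟧ = {x6, x8} ∩ {x3, x8, x10, x11, x12} = {x8}
⟦clever nurse who followed x8 behind x6 next to x6⟧ = {x8}; x11 ∉ this set.

no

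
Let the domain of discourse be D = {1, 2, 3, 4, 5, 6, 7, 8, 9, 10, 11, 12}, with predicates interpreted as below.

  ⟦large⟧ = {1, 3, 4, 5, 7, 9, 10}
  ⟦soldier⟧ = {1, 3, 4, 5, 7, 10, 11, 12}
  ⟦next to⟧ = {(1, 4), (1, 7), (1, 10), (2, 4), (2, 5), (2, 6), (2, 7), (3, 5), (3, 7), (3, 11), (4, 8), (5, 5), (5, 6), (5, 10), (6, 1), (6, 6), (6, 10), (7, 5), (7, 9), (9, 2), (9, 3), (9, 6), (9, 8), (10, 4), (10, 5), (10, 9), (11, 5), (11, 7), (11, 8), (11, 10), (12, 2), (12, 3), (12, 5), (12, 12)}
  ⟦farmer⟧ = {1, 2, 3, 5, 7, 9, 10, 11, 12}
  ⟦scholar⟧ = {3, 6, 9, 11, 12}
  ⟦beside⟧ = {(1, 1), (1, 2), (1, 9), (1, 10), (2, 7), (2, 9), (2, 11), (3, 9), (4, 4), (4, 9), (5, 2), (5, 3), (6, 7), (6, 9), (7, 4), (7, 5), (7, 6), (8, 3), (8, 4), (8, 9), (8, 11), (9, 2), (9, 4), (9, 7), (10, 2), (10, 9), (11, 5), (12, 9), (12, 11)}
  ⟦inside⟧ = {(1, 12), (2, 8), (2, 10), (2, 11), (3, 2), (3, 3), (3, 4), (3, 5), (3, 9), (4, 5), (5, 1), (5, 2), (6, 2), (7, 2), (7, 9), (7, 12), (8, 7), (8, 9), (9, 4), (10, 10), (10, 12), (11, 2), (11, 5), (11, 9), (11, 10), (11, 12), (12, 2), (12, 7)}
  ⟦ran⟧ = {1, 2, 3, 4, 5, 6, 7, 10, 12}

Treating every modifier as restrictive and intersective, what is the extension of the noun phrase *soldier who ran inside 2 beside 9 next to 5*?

{3, 12}

⟦who ran⟧ = ⟦ran⟧ = {1, 2, 3, 4, 5, 6, 7, 10, 12}
⟦inside 2⟧ = {x : ⟨x, 2⟩ ∈ ⟦inside⟧} = {3, 5, 6, 7, 11, 12}
⟦beside 9⟧ = {x : ⟨x, 9⟩ ∈ ⟦beside⟧} = {1, 2, 3, 4, 6, 8, 10, 12}
⟦next to 5⟧ = {x : ⟨x, 5⟩ ∈ ⟦next to⟧} = {2, 3, 5, 7, 10, 11, 12}
⟦soldier⟧ = {1, 3, 4, 5, 7, 10, 11, 12}
… ∩ ⟦who ran⟧ = {1, 3, 4, 5, 7, 10, 11, 12} ∩ {1, 2, 3, 4, 5, 6, 7, 10, 12} = {1, 3, 4, 5, 7, 10, 12}
… ∩ ⟦inside 2⟧ = {1, 3, 4, 5, 7, 10, 12} ∩ {3, 5, 6, 7, 11, 12} = {3, 5, 7, 12}
… ∩ ⟦beside 9⟧ = {3, 5, 7, 12} ∩ {1, 2, 3, 4, 6, 8, 10, 12} = {3, 12}
… ∩ ⟦next to 5⟧ = {3, 12} ∩ {2, 3, 5, 7, 10, 11, 12} = {3, 12}
So ⟦soldier who ran inside 2 beside 9 next to 5⟧ = {3, 12}.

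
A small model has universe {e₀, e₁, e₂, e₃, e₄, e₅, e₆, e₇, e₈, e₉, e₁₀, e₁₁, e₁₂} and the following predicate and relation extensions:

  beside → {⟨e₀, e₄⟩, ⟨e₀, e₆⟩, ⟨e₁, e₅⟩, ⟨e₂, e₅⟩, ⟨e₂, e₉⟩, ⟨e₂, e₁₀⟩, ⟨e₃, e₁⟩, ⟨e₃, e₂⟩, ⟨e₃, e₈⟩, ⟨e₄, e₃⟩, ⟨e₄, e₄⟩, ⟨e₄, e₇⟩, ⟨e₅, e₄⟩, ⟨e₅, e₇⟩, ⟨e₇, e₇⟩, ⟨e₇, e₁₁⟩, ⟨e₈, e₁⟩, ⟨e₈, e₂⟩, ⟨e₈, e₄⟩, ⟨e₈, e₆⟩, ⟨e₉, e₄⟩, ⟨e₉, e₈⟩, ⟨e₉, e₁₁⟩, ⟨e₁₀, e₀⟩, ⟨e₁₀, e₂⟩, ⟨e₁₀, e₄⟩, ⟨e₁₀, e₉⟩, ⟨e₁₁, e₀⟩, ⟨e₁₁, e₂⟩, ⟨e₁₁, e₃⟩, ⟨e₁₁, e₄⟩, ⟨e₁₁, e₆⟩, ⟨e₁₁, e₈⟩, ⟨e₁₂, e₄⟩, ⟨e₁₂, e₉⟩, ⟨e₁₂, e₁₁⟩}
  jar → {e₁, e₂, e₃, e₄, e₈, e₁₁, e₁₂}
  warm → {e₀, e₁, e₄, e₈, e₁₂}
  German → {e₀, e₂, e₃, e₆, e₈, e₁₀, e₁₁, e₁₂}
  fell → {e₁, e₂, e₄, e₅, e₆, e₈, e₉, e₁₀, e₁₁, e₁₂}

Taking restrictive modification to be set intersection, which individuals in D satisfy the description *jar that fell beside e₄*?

⟦that fell⟧ = ⟦fell⟧ = {e₁, e₂, e₄, e₅, e₆, e₈, e₉, e₁₀, e₁₁, e₁₂}
⟦beside e₄⟧ = {x : ⟨x, e₄⟩ ∈ ⟦beside⟧} = {e₀, e₄, e₅, e₈, e₉, e₁₀, e₁₁, e₁₂}
⟦jar⟧ = {e₁, e₂, e₃, e₄, e₈, e₁₁, e₁₂}
… ∩ ⟦that fell⟧ = {e₁, e₂, e₃, e₄, e₈, e₁₁, e₁₂} ∩ {e₁, e₂, e₄, e₅, e₆, e₈, e₉, e₁₀, e₁₁, e₁₂} = {e₁, e₂, e₄, e₈, e₁₁, e₁₂}
… ∩ ⟦beside e₄⟧ = {e₁, e₂, e₄, e₈, e₁₁, e₁₂} ∩ {e₀, e₄, e₅, e₈, e₉, e₁₀, e₁₁, e₁₂} = {e₄, e₈, e₁₁, e₁₂}
So ⟦jar that fell beside e₄⟧ = {e₄, e₈, e₁₁, e₁₂}.

{e₄, e₈, e₁₁, e₁₂}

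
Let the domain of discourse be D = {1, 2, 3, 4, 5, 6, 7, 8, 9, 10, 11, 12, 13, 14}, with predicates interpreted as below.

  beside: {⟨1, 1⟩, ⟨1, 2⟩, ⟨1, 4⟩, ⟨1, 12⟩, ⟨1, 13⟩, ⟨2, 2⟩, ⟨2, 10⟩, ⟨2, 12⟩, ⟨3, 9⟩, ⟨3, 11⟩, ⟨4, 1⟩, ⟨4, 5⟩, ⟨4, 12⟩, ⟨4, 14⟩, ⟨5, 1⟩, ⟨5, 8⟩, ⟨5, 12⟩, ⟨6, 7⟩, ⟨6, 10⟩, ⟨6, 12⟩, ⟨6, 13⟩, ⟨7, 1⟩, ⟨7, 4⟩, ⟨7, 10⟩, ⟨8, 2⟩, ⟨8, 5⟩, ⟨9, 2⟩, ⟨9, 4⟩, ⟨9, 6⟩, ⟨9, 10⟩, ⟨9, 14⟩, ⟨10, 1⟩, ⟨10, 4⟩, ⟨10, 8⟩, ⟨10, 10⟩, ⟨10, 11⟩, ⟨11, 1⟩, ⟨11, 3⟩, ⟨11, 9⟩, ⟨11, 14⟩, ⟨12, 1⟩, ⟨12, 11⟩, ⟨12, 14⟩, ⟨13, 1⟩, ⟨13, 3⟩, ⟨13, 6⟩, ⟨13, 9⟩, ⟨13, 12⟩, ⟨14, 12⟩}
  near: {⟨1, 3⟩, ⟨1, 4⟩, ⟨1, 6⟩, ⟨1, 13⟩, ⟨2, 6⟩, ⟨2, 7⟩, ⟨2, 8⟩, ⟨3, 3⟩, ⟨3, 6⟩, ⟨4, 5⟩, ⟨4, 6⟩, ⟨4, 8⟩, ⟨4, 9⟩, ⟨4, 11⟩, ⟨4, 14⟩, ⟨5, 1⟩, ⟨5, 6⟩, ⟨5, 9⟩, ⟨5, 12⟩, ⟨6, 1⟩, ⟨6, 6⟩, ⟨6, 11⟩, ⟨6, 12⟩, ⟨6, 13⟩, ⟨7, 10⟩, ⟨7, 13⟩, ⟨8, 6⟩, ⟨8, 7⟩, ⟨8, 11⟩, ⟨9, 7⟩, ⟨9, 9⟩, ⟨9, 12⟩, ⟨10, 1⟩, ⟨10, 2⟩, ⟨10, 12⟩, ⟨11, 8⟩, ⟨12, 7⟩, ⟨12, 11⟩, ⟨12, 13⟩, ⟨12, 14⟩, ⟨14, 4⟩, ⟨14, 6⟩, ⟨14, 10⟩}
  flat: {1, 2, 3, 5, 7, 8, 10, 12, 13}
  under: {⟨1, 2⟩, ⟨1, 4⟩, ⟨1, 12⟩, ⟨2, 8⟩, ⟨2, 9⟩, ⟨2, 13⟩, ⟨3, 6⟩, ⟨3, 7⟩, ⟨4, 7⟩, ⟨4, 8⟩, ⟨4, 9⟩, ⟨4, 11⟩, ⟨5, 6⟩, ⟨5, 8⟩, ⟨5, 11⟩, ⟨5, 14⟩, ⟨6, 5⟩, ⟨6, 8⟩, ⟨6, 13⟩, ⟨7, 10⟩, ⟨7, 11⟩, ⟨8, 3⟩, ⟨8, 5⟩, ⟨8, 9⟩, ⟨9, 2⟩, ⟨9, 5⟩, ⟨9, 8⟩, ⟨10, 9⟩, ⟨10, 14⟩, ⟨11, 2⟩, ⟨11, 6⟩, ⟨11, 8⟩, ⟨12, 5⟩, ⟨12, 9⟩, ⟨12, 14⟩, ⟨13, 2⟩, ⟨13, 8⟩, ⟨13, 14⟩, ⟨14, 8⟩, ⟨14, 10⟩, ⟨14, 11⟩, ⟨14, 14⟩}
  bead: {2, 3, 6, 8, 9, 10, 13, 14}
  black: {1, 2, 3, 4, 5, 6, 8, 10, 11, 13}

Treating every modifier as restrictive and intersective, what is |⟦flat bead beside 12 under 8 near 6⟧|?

1

⟦beside 12⟧ = {x : ⟨x, 12⟩ ∈ ⟦beside⟧} = {1, 2, 4, 5, 6, 13, 14}
⟦under 8⟧ = {x : ⟨x, 8⟩ ∈ ⟦under⟧} = {2, 4, 5, 6, 9, 11, 13, 14}
⟦near 6⟧ = {x : ⟨x, 6⟩ ∈ ⟦near⟧} = {1, 2, 3, 4, 5, 6, 8, 14}
⟦bead⟧ = {2, 3, 6, 8, 9, 10, 13, 14}
… ∩ ⟦beside 12⟧ = {2, 3, 6, 8, 9, 10, 13, 14} ∩ {1, 2, 4, 5, 6, 13, 14} = {2, 6, 13, 14}
… ∩ ⟦under 8⟧ = {2, 6, 13, 14} ∩ {2, 4, 5, 6, 9, 11, 13, 14} = {2, 6, 13, 14}
… ∩ ⟦near 6⟧ = {2, 6, 13, 14} ∩ {1, 2, 3, 4, 5, 6, 8, 14} = {2, 6, 14}
… ∩ ⟦flat⟧ = {2, 6, 14} ∩ {1, 2, 3, 5, 7, 8, 10, 12, 13} = {2}
⟦flat bead beside 12 under 8 near 6⟧ = {2}, so the cardinality is 1.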